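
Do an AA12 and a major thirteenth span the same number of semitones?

Yes

A doubly augmented twelfth spans 21 semitones, and a major thirteenth also spans 21 semitones — they're enharmonic.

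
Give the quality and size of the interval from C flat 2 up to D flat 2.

major second

C to D spans two letter names (C-D) — that makes it a second of some quality.
Cb2 to Db2 is 2 semitones, matching the major second exactly, so the quality is major.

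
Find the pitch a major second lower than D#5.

C#5

Two letter names down from D: C.
Moving 2 semitones down from D#5 (the size of a major second) reaches C#5.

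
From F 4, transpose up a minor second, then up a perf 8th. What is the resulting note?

G flat 5

A minor second up from F4 is Gb4.
Up a perfect octave from Gb4: Gb5 (12 semitones up).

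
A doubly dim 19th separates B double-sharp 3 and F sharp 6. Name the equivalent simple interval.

doubly diminished 5th

Take out 2 octaves (14 from the number): 19 − 14 = 5.
That makes a doubly diminished nineteenth a compound doubly diminished fifth — 2 octaves plus a doubly diminished fifth.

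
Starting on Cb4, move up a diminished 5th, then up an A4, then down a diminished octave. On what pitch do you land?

C4

A diminished fifth up from Cb4 is Gbb4.
An augmented fourth up from Gbb4 is Cb5.
Down a diminished octave from Cb5: C4 (11 semitones down).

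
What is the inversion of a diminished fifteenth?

augmented unison

First reduce the compound diminished fifteenth to its simple form, a diminished octave.
Interval numbers invert to sum to nine: 8 + 1 = 9, so an octave inverts to a unison.
And diminished becomes augmented under inversion, so we get an augmented unison.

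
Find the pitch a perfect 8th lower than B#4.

For an octave the letter name doesn't change: still B, an octave down.
A perfect octave spans 12 semitones, so from B#4 the target pitch is B#3.

B#3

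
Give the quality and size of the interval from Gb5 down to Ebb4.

M10

Descending from Gb5 to Ebb4 is the same interval as ascending Ebb4 to Gb5.
E to G spans three letter names (E-F-G), plus an octave, so the interval is some kind of tenth.
The major tenth spans 16 semitones, and Ebb4 to Gb5 is exactly 16 semitones — so this is a major tenth.
(Equivalently, a compound major third: a major third plus an octave.)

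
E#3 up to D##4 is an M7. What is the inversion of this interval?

m2

Interval numbers invert to sum to nine: 7 + 2 = 9, so a seventh inverts to a second.
And major becomes minor under inversion, so we get a minor second.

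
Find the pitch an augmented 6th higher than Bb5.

G#6

Six letter names up from B: G.
An augmented sixth spans 10 semitones, so from Bb5 the target pitch is G#6.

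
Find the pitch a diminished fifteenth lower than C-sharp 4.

A fifteenth keeps the letter name C, two octaves down from C.
A diminished fifteenth spans 23 semitones, so from C#4 the target pitch is C##2.

C-double-sharp 2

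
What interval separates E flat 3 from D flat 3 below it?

major 2nd

Descending from Eb3 to Db3 is the same interval as ascending Db3 to Eb3.
D to E spans two letter names (D-E), so the interval is some kind of second.
Db3 to Eb3 is 2 semitones, matching the major second exactly, so the quality is major.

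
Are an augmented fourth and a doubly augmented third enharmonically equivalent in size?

Yes

Both span 6 semitones: an augmented fourth and a doubly augmented third are the same chromatic distance.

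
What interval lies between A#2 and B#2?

major 2nd

A to B spans two letter names (A-B), so the interval is some kind of second.
A#2 to B#2 is 2 semitones, matching the major second exactly, so the quality is major.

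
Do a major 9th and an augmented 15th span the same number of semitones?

A major ninth spans 14 semitones; an augmented fifteenth spans 25 semitones. They differ by 11.

No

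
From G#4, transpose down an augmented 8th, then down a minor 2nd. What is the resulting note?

F#3

G#4 down an augmented octave → G3 (13 semitones).
Down a minor second from G3: F#3 (1 semitone down).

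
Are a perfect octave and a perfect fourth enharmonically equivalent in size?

No

A perfect octave spans 12 semitones; a perfect fourth spans 5 semitones. They differ by 7.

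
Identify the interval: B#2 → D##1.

Descending from B#2 to D##1 is the same interval as ascending D##1 to B#2.
D to B spans six letter names (D-E-F-G-A-B), plus an octave — that makes it a thirteenth of some quality.
At 20 semitones, D##1→B#2 falls one short of a major thirteenth: minor.
(Equivalently, a compound minor sixth: a minor sixth plus an octave.)

m13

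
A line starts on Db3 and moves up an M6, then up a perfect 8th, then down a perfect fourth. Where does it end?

F4

Up a major sixth from Db3: Bb3 (9 semitones up).
A perfect octave up from Bb3 is Bb4.
Down a perfect fourth from Bb4: F4 (5 semitones down).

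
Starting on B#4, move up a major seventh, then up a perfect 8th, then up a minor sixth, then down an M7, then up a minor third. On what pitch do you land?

A major seventh up from B#4 is A##5.
A##5 up a perfect octave → A##6 (12 semitones).
Up a minor sixth from A##6: F##7 (8 semitones up).
F##7 down a major seventh → G#6 (11 semitones).
Up a minor third from G#6: B6 (3 semitones up).

B6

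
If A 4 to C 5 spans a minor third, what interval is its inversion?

The rule of nine gives the new number: 9 − 3 = 6, so a third becomes a sixth.
The quality also flips — minor becomes major — giving a major sixth.

major sixth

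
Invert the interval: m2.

The rule of nine gives the new number: 9 − 2 = 7, so a second becomes a seventh.
And minor becomes major under inversion, so we get a major seventh.

major 7th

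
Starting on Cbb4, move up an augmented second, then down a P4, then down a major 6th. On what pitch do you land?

Cb3

Up an augmented second from Cbb4: Db4 (3 semitones up).
A perfect fourth down from Db4 is Ab3.
Down a major sixth from Ab3: Cb3 (9 semitones down).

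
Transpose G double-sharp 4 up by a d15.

G sharp 6

For a fifteenth the letter name doesn't change: still G, two octaves up.
A diminished fifteenth is 23 semitones; 23 semitones up from G##4 gives G#6.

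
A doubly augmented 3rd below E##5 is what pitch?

Counting three letter names down from E lands on C.
A doubly augmented third is 6 semitones; 6 semitones down from E##5 gives C5.

C5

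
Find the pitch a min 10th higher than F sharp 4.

The tenth's letter: F up three letter names plus an octave → A.
A minor tenth spans 15 semitones, so from F#4 the target pitch is A5.

A 5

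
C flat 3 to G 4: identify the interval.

augmented 12th

C to G spans five letter names (C-D-E-F-G), plus an octave, so the interval is some kind of twelfth.
Cb3 to G4 spans 20 semitones — one semitone wider than the perfect twelfth (19) — giving an augmented twelfth.
(Equivalently, a compound augmented fifth: an augmented fifth plus an octave.)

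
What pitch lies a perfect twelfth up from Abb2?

Counting five letter names plus an octave up from A lands on E.
Moving 19 semitones up from Abb2 (the size of a perfect twelfth) reaches Ebb4.

Ebb4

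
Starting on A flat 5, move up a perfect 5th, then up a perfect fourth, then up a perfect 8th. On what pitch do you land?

A flat 7

A perfect fifth up from Ab5 is Eb6.
A perfect fourth up from Eb6 is Ab6.
Up a perfect octave from Ab6: Ab7 (12 semitones up).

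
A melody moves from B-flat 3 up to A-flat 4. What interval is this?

minor seventh

B to A spans seven letter names (B-C-D-E-F-G-A) — that makes it a seventh of some quality.
At 10 semitones, Bb3→Ab4 falls one short of a major seventh: minor.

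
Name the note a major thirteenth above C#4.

A#5

Six letters up from C (plus an octave) reaches A.
A major thirteenth spans 21 semitones, so from C#4 the target pitch is A#5.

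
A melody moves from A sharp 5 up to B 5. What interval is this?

minor 2nd

A to B spans two letter names (A-B), so the interval is some kind of second.
At 1 semitone, A#5→B5 falls one short of a major second: minor.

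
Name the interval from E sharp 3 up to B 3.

E to B spans five letter names (E-F-G-A-B): a fifth.
The perfect fifth is 7 semitones; here we have 6, one semitone narrower: diminished.

d5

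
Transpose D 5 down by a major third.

B flat 4

Counting three letter names down from D lands on B.
Moving 4 semitones down from D5 (the size of a major third) reaches Bb4.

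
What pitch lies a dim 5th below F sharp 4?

B sharp 3

The fifth takes the letter from F down to B.
A diminished fifth spans 6 semitones, so from F#4 the target pitch is B#3.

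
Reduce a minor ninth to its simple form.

Subtracting seven from the interval number removes an octave: 9 − 7 = 2.
Quality carries through unchanged, so the simple form is a minor second.

m2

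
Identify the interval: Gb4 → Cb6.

G to C spans four letter names (G-A-B-C), plus an octave: an eleventh.
Gb4 to Cb6 is 17 semitones, matching the perfect eleventh exactly, so the quality is perfect.
(Equivalently, a compound perfect fourth: a perfect fourth plus an octave.)

P11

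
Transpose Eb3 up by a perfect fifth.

Five letter names up from E: B.
A perfect fifth spans 7 semitones, so from Eb3 the target pitch is Bb3.

Bb3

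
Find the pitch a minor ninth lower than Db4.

Counting two letter names plus an octave down from D lands on C.
A minor ninth spans 13 semitones, so from Db4 the target pitch is C3.

C3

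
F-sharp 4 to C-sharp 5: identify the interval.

F to C spans five letter names (F-G-A-B-C) — that makes it a fifth of some quality.
The perfect fifth spans 7 semitones, and F#4 to C#5 is exactly 7 semitones — so this is a perfect fifth.

perfect fifth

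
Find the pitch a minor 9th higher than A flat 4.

Two letters up from A (plus an octave) reaches B.
A minor ninth is 13 semitones; 13 semitones up from Ab4 gives Bbb5.

B double-flat 5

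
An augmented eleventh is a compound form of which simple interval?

augmented 4th

Each octave removed subtracts seven from the number: 11 − 7 = 4.
That makes an augmented eleventh a compound augmented fourth — an octave plus an augmented fourth.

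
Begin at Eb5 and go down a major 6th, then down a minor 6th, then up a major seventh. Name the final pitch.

A major sixth down from Eb5 is Gb4.
Gb4 down a minor sixth → Bb3 (8 semitones).
A major seventh up from Bb3 is A4.

A4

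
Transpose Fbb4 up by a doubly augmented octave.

An octave keeps the letter name F, an octave up from F.
Moving 14 semitones up from Fbb4 (the size of a doubly augmented octave) reaches F5.

F5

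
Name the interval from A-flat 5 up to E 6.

A5

A to E spans five letter names (A-B-C-D-E), so the interval is some kind of fifth.
A perfect fifth would be 7 semitones; Ab5 to E6 is 8, one semitone wider, so the interval is augmented.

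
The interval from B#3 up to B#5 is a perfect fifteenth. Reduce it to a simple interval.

P8

Subtracting seven from the interval number removes an octave: 15 − 7 = 8.
Quality carries through unchanged, so the simple form is a perfect octave.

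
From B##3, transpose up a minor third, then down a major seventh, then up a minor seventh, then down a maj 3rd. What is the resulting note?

B3

B##3 up a minor third → D##4 (3 semitones).
Down a major seventh from D##4: E#3 (11 semitones down).
A minor seventh up from E#3 is D#4.
D#4 down a major third → B3 (4 semitones).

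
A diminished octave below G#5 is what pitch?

G##4

The letter stays G (same as the start), shifted an octave down.
A diminished octave is 11 semitones; 11 semitones down from G#5 gives G##4.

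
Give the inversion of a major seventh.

minor second

Interval numbers invert to sum to nine: 7 + 2 = 9, so a seventh inverts to a second.
Quality inverts too: major becomes minor. That makes the inversion a minor second.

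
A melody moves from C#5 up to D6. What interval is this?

C to D spans two letter names (C-D), plus an octave: a ninth.
At 13 semitones, C#5→D6 falls one short of a major ninth: minor.
(Equivalently, a compound minor second: a minor second plus an octave.)

m9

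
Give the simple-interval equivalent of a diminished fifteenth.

Each octave removed subtracts seven from the number: 15 − 7 = 8.
So a diminished fifteenth is an octave plus a diminished octave. The quality is unchanged.

diminished 8th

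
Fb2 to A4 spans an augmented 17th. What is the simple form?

Each octave removed subtracts seven from the number: 17 − 14 = 3.
So an augmented seventeenth is 2 octaves plus an augmented third. The quality is unchanged.

augmented 3rd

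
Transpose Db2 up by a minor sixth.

Bbb2

Counting six letter names up from D lands on B.
A minor sixth is 8 semitones; 8 semitones up from Db2 gives Bbb2.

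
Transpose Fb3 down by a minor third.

Db3

Counting three letter names down from F lands on D.
Moving 3 semitones down from Fb3 (the size of a minor third) reaches Db3.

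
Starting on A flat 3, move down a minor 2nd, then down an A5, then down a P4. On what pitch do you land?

A minor second down from Ab3 is G3.
Down an augmented fifth from G3: Cb3 (8 semitones down).
A perfect fourth down from Cb3 is Gb2.

G flat 2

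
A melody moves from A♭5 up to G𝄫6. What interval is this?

A to G spans seven letter names (A-B-C-D-E-F-G), so the interval is some kind of seventh.
The major seventh is 11 semitones; here we have 9, two semitones narrower: diminished.

diminished seventh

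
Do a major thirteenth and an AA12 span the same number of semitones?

Yes

A major thirteenth spans 21 semitones, and a doubly augmented twelfth also spans 21 semitones — they're enharmonic.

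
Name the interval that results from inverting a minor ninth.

First reduce the compound minor ninth to its simple form, a minor second.
Inverted interval numbers add to nine, so a second pairs with a seventh (2 + 7 = 9).
And minor becomes major under inversion, so we get a major seventh.

M7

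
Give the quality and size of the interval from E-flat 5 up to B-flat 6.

E to B spans five letter names (E-F-G-A-B), plus an octave, so the interval is some kind of twelfth.
The perfect twelfth spans 19 semitones, and Eb5 to Bb6 is exactly 19 semitones — so this is a perfect twelfth.
(Equivalently, a compound perfect fifth: a perfect fifth plus an octave.)

P12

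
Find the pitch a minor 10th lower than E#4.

C##3

Counting three letter names plus an octave down from E lands on C.
A minor tenth is 15 semitones; 15 semitones down from E#4 gives C##3.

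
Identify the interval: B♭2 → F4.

perfect twelfth

B to F spans five letter names (B-C-D-E-F), plus an octave — that makes it a twelfth of some quality.
Counting semitones, Bb2→F4 is 19, which is the perfect twelfth.
(Equivalently, a compound perfect fifth: a perfect fifth plus an octave.)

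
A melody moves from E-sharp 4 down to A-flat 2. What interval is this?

doubly augmented 12th

Descending from E#4 to Ab2 is the same interval as ascending Ab2 to E#4.
A to E spans five letter names (A-B-C-D-E), plus an octave: a twelfth.
The perfect twelfth is 19 semitones; here we have 21, two semitones wider: doubly augmented.
(Equivalently, a compound doubly augmented fifth: a doubly augmented fifth plus an octave.)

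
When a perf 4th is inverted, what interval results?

P5

The rule of nine gives the new number: 9 − 4 = 5, so a fourth becomes a fifth.
And perfect stays perfect under inversion, so we get a perfect fifth.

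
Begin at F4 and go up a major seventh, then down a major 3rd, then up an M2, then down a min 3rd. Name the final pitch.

A major seventh up from F4 is E5.
Down a major third from E5: C5 (4 semitones down).
A major second up from C5 is D5.
D5 down a minor third → B4 (3 semitones).

B4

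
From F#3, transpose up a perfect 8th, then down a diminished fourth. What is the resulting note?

C##4

F#3 up a perfect octave → F#4 (12 semitones).
F#4 down a diminished fourth → C##4 (4 semitones).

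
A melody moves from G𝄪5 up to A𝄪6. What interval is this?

G to A spans two letter names (G-A), plus an octave: a ninth.
Counting semitones, G##5→A##6 is 14, which is the major ninth.
(Equivalently, a compound major second: a major second plus an octave.)

major 9th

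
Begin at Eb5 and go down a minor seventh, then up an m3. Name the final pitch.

Ab4

Down a minor seventh from Eb5: F4 (10 semitones down).
Up a minor third from F4: Ab4 (3 semitones up).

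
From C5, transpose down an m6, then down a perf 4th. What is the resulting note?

Down a minor sixth from C5: E4 (8 semitones down).
E4 down a perfect fourth → B3 (5 semitones).

B3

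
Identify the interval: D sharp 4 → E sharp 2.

minor fourteenth

Descending from D#4 to E#2 is the same interval as ascending E#2 to D#4.
E to D spans seven letter names (E-F-G-A-B-C-D), plus an octave — that makes it a fourteenth of some quality.
At 22 semitones, E#2→D#4 falls one short of a major fourteenth: minor.
(Equivalently, a compound minor seventh: a minor seventh plus an octave.)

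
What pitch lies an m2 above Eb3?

Fb3

The second takes the letter from E up to F.
Moving 1 semitone up from Eb3 (the size of a minor second) reaches Fb3.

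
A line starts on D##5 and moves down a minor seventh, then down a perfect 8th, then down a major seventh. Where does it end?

F##2

D##5 down a minor seventh → E##4 (10 semitones).
E##4 down a perfect octave → E##3 (12 semitones).
Down a major seventh from E##3: F##2 (11 semitones down).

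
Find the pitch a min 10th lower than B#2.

The tenth's letter: B down three letter names plus an octave → G.
A minor tenth is 15 semitones; 15 semitones down from B#2 gives G##1.

G##1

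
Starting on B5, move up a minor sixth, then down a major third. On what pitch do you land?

B5 up a minor sixth → G6 (8 semitones).
G6 down a major third → Eb6 (4 semitones).

Eb6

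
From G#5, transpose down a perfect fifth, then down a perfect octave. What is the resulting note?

Down a perfect fifth from G#5: C#5 (7 semitones down).
A perfect octave down from C#5 is C#4.

C#4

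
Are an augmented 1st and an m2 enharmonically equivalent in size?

Both span 1 semitone: an augmented unison and a minor second are the same chromatic distance.

Yes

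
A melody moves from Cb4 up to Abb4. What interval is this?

minor sixth

C to A spans six letter names (C-D-E-F-G-A), so the interval is some kind of sixth.
Cb4 to Abb4 is 8 semitones, a half step short of the major sixth (9), so this is minor.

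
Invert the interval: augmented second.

d7

Inverted interval numbers add to nine, so a second pairs with a seventh (2 + 7 = 9).
The quality also flips — augmented becomes diminished — giving a diminished seventh.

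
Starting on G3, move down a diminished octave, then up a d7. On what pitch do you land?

A diminished octave down from G3 is G#2.
A diminished seventh up from G#2 is F3.

F3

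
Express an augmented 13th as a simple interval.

Subtracting seven from the interval number removes an octave: 13 − 7 = 6.
So an augmented thirteenth is an octave plus an augmented sixth. The quality is unchanged.

A6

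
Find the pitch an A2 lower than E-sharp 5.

The second takes the letter from E down to D.
An augmented second is 3 semitones; 3 semitones down from E#5 gives D5.

D 5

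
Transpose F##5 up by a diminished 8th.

F#6

An octave keeps the letter name F, an octave up from F.
A diminished octave spans 11 semitones, so from F##5 the target pitch is F#6.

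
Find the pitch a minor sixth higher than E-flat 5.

C-flat 6

Six letter names up from E: C.
Moving 8 semitones up from Eb5 (the size of a minor sixth) reaches Cb6.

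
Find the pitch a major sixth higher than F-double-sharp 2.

The sixth takes the letter from F up to D.
Moving 9 semitones up from F##2 (the size of a major sixth) reaches D##3.

D-double-sharp 3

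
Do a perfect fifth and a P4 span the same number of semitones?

No

A perfect fifth is 7 semitones but a perfect fourth is 5 semitones — different sizes.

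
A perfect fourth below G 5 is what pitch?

Four letter names down from G: D.
A perfect fourth is 5 semitones; 5 semitones down from G5 gives D5.

D 5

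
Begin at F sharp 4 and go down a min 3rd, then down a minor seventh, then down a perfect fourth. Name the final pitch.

A minor third down from F#4 is D#4.
Down a minor seventh from D#4: E#3 (10 semitones down).
Down a perfect fourth from E#3: B#2 (5 semitones down).

B sharp 2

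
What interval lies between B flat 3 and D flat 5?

m10

B to D spans three letter names (B-C-D), plus an octave, so the interval is some kind of tenth.
At 15 semitones, Bb3→Db5 falls one short of a major tenth: minor.
(Equivalently, a compound minor third: a minor third plus an octave.)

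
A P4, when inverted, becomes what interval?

P5

Interval numbers invert to sum to nine: 4 + 5 = 9, so a fourth inverts to a fifth.
The quality also flips — perfect stays perfect — giving a perfect fifth.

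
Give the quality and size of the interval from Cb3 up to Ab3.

C to A spans six letter names (C-D-E-F-G-A): a sixth.
Counting semitones, Cb3→Ab3 is 9, which is the major sixth.

major sixth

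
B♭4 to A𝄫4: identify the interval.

Descending from Bb4 to Abb4 is the same interval as ascending Abb4 to Bb4.
A to B spans two letter names (A-B) — that makes it a second of some quality.
Abb4 to Bb4 spans 3 semitones — one semitone wider than the major second (2) — giving an augmented second.

A2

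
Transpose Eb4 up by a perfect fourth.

Ab4

Counting four letter names up from E lands on A.
Moving 5 semitones up from Eb4 (the size of a perfect fourth) reaches Ab4.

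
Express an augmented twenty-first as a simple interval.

augmented 7th

Each octave removed subtracts seven from the number: 21 − 14 = 7.
So an augmented twenty-first is 2 octaves plus an augmented seventh. The quality is unchanged.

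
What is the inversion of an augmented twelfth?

d4

First reduce the compound augmented twelfth to its simple form, an augmented fifth.
Interval numbers invert to sum to nine: 5 + 4 = 9, so a fifth inverts to a fourth.
The quality also flips — augmented becomes diminished — giving a diminished fourth.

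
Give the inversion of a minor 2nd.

Inverted interval numbers add to nine, so a second pairs with a seventh (2 + 7 = 9).
And minor becomes major under inversion, so we get a major seventh.

major seventh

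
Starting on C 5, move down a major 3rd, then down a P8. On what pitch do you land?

A flat 3

Down a major third from C5: Ab4 (4 semitones down).
A perfect octave down from Ab4 is Ab3.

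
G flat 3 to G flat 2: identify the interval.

P8

Descending from Gb3 to Gb2 is the same interval as ascending Gb2 to Gb3.
G to G is the same letter name, plus an octave, so the interval is some kind of octave.
The perfect octave spans 12 semitones, and Gb2 to Gb3 is exactly 12 semitones — so this is a perfect octave.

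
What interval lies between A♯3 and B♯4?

A to B spans two letter names (A-B), plus an octave: a ninth.
A#3 to B#4 is 14 semitones, matching the major ninth exactly, so the quality is major.
(Equivalently, a compound major second: a major second plus an octave.)

major 9th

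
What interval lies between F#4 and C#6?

perfect twelfth

F to C spans five letter names (F-G-A-B-C), plus an octave: a twelfth.
F#4 to C#6 is 19 semitones, matching the perfect twelfth exactly, so the quality is perfect.
(Equivalently, a compound perfect fifth: a perfect fifth plus an octave.)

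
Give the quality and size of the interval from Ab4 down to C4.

Descending from Ab4 to C4 is the same interval as ascending C4 to Ab4.
C to A spans six letter names (C-D-E-F-G-A), so the interval is some kind of sixth.
C4 to Ab4 is 8 semitones, a half step short of the major sixth (9), so this is minor.

minor sixth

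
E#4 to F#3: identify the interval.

Descending from E#4 to F#3 is the same interval as ascending F#3 to E#4.
F to E spans seven letter names (F-G-A-B-C-D-E) — that makes it a seventh of some quality.
Counting semitones, F#3→E#4 is 11, which is the major seventh.

major seventh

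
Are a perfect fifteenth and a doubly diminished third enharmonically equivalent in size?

No

A perfect fifteenth is 24 semitones but a doubly diminished third is 1 semitone — different sizes.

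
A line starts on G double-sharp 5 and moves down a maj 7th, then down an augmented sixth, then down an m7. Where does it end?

D 3

A major seventh down from G##5 is A#4.
An augmented sixth down from A#4 is C4.
A minor seventh down from C4 is D3.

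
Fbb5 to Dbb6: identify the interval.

F to D spans six letter names (F-G-A-B-C-D): a sixth.
Fbb5 to Dbb6 is 9 semitones, matching the major sixth exactly, so the quality is major.

major 6th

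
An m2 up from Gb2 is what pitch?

Two letter names up from G: A.
A minor second is 1 semitone; 1 semitone up from Gb2 gives Abb2.

Abb2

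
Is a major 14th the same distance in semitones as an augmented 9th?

A major fourteenth is 23 semitones but an augmented ninth is 15 semitones — different sizes.

No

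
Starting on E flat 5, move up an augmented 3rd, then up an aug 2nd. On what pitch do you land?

A double-sharp 5

An augmented third up from Eb5 is G#5.
An augmented second up from G#5 is A##5.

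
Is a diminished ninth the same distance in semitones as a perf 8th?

A diminished ninth spans 12 semitones, and a perfect octave also spans 12 semitones — they're enharmonic.

Yes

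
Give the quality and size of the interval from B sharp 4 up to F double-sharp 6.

B to F spans five letter names (B-C-D-E-F), plus an octave, so the interval is some kind of twelfth.
B#4 to F##6 is 19 semitones, matching the perfect twelfth exactly, so the quality is perfect.
(Equivalently, a compound perfect fifth: a perfect fifth plus an octave.)

P12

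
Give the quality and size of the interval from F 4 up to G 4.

F to G spans two letter names (F-G) — that makes it a second of some quality.
Counting semitones, F4→G4 is 2, which is the major second.

M2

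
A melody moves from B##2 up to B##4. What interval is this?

perfect 15th

B to B is the same letter name, plus 2 octaves, so the interval is some kind of fifteenth.
B##2 to B##4 is 24 semitones, matching the perfect fifteenth exactly, so the quality is perfect.
(Equivalently, a compound perfect octave: a perfect octave plus an octave.)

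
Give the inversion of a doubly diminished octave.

doubly augmented unison

Inverted interval numbers add to nine, so an octave pairs with a unison (8 + 1 = 9).
Quality inverts too: doubly diminished becomes doubly augmented. That makes the inversion a doubly augmented unison.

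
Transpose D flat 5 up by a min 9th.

E double-flat 6

The ninth's letter: D up two letter names plus an octave → E.
Moving 13 semitones up from Db5 (the size of a minor ninth) reaches Ebb6.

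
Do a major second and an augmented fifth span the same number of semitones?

A major second spans 2 semitones; an augmented fifth spans 8 semitones. They differ by 6.

No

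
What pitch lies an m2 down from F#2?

E#2

Counting two letter names down from F lands on E.
A minor second is 1 semitone; 1 semitone down from F#2 gives E#2.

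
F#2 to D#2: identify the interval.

m3

Descending from F#2 to D#2 is the same interval as ascending D#2 to F#2.
D to F spans three letter names (D-E-F): a third.
At 3 semitones, D#2→F#2 falls one short of a major third: minor.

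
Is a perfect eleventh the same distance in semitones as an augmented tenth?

A perfect eleventh spans 17 semitones, and an augmented tenth also spans 17 semitones — they're enharmonic.

Yes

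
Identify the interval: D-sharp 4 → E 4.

D to E spans two letter names (D-E): a second.
At 1 semitone, D#4→E4 falls one short of a major second: minor.

minor second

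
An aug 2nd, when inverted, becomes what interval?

d7

Inverted interval numbers add to nine, so a second pairs with a seventh (2 + 7 = 9).
The quality also flips — augmented becomes diminished — giving a diminished seventh.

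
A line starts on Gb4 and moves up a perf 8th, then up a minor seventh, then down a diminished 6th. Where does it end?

A perfect octave up from Gb4 is Gb5.
Up a minor seventh from Gb5: Fb6 (10 semitones up).
Fb6 down a diminished sixth → A5 (7 semitones).

A5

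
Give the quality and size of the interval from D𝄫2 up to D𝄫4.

perfect 15th

D to D is the same letter name, plus 2 octaves, so the interval is some kind of fifteenth.
Dbb2 to Dbb4 is 24 semitones, matching the perfect fifteenth exactly, so the quality is perfect.
(Equivalently, a compound perfect octave: a perfect octave plus an octave.)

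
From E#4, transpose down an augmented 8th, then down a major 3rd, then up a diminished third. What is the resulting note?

An augmented octave down from E#4 is E3.
E3 down a major third → C3 (4 semitones).
A diminished third up from C3 is Ebb3.

Ebb3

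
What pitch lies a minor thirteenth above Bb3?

Six letters up from B (plus an octave) reaches G.
A minor thirteenth spans 20 semitones, so from Bb3 the target pitch is Gb5.

Gb5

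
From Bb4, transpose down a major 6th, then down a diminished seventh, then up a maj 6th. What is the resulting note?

C#4

Down a major sixth from Bb4: Db4 (9 semitones down).
Down a diminished seventh from Db4: E3 (9 semitones down).
E3 up a major sixth → C#4 (9 semitones).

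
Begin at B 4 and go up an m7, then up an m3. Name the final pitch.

Up a minor seventh from B4: A5 (10 semitones up).
A5 up a minor third → C6 (3 semitones).

C 6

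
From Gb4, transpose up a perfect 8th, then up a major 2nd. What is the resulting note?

Ab5

Gb4 up a perfect octave → Gb5 (12 semitones).
Up a major second from Gb5: Ab5 (2 semitones up).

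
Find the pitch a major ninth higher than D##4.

Two letters up from D (plus an octave) reaches E.
Moving 14 semitones up from D##4 (the size of a major ninth) reaches E##5.

E##5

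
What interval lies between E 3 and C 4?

E to C spans six letter names (E-F-G-A-B-C), so the interval is some kind of sixth.
E3 to C4 is 8 semitones, a half step short of the major sixth (9), so this is minor.

m6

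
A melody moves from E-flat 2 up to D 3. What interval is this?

E to D spans seven letter names (E-F-G-A-B-C-D) — that makes it a seventh of some quality.
Counting semitones, Eb2→D3 is 11, which is the major seventh.

major seventh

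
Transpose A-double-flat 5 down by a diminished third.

F 5

Counting three letter names down from A lands on F.
Moving 2 semitones down from Abb5 (the size of a diminished third) reaches F5.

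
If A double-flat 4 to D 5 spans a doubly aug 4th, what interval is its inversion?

The rule of nine gives the new number: 9 − 4 = 5, so a fourth becomes a fifth.
And doubly augmented becomes doubly diminished under inversion, so we get a doubly diminished fifth.

doubly diminished 5th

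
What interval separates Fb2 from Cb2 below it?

Descending from Fb2 to Cb2 is the same interval as ascending Cb2 to Fb2.
C to F spans four letter names (C-D-E-F) — that makes it a fourth of some quality.
Cb2 to Fb2 is 5 semitones, matching the perfect fourth exactly, so the quality is perfect.

perfect fourth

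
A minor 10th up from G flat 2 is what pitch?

Counting three letter names plus an octave up from G lands on B.
A minor tenth spans 15 semitones, so from Gb2 the target pitch is Bbb3.

B double-flat 3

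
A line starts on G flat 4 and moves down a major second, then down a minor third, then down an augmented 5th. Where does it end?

Down a major second from Gb4: Fb4 (2 semitones down).
Fb4 down a minor third → Db4 (3 semitones).
An augmented fifth down from Db4 is Gbb3.

G double-flat 3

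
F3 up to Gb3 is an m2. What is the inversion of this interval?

major 7th

Inverted interval numbers add to nine, so a second pairs with a seventh (2 + 7 = 9).
And minor becomes major under inversion, so we get a major seventh.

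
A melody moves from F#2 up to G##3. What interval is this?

F to G spans two letter names (F-G), plus an octave — that makes it a ninth of some quality.
A major ninth would be 14 semitones; F#2 to G##3 is 15, one semitone wider, so the interval is augmented.
(Equivalently, a compound augmented second: an augmented second plus an octave.)

augmented ninth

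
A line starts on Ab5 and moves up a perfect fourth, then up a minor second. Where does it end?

A perfect fourth up from Ab5 is Db6.
A minor second up from Db6 is Ebb6.

Ebb6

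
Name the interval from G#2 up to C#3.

G to C spans four letter names (G-A-B-C), so the interval is some kind of fourth.
G#2 to C#3 is 5 semitones, matching the perfect fourth exactly, so the quality is perfect.

perfect fourth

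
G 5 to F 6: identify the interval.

G to F spans seven letter names (G-A-B-C-D-E-F), so the interval is some kind of seventh.
A major seventh would be 11 semitones, but G5 to F6 is 10 — one semitone narrower, making it a minor seventh.

m7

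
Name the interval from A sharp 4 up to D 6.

A to D spans four letter names (A-B-C-D), plus an octave: an eleventh.
The perfect eleventh is 17 semitones; here we have 16, one semitone narrower: diminished.
(Equivalently, a compound diminished fourth: a diminished fourth plus an octave.)

diminished eleventh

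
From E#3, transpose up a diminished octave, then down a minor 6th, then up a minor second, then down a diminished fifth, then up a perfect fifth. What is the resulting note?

E#3 up a diminished octave → E4 (11 semitones).
E4 down a minor sixth → G#3 (8 semitones).
A minor second up from G#3 is A3.
A diminished fifth down from A3 is D#3.
D#3 up a perfect fifth → A#3 (7 semitones).

A#3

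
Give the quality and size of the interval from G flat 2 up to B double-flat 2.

minor third

G to B spans three letter names (G-A-B): a third.
A major third would be 4 semitones, but Gb2 to Bbb2 is 3 — one semitone narrower, making it a minor third.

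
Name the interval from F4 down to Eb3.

M9

Descending from F4 to Eb3 is the same interval as ascending Eb3 to F4.
E to F spans two letter names (E-F), plus an octave — that makes it a ninth of some quality.
Eb3 to F4 is 14 semitones, matching the major ninth exactly, so the quality is major.
(Equivalently, a compound major second: a major second plus an octave.)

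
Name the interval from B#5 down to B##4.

diminished 8th

Descending from B#5 to B##4 is the same interval as ascending B##4 to B#5.
B to B is the same letter name, plus an octave — that makes it an octave of some quality.
The perfect octave is 12 semitones; here we have 11, one semitone narrower: diminished.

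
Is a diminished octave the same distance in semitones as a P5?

No

11 semitones (diminished octave) vs 7 semitones (perfect fifth): not equal.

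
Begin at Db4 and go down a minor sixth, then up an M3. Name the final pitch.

A minor sixth down from Db4 is F3.
F3 up a major third → A3 (4 semitones).

A3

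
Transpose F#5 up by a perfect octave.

For an octave the letter name doesn't change: still F, an octave up.
A perfect octave spans 12 semitones, so from F#5 the target pitch is F#6.

F#6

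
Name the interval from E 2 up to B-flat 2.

d5

E to B spans five letter names (E-F-G-A-B) — that makes it a fifth of some quality.
The perfect fifth is 7 semitones; here we have 6, one semitone narrower: diminished.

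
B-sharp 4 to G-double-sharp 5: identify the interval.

B to G spans six letter names (B-C-D-E-F-G): a sixth.
The major sixth spans 9 semitones, and B#4 to G##5 is exactly 9 semitones — so this is a major sixth.

major sixth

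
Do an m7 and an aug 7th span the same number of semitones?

A minor seventh is 10 semitones but an augmented seventh is 12 semitones — different sizes.

No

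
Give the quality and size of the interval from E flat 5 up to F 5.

E to F spans two letter names (E-F): a second.
Eb5 to F5 is 2 semitones, matching the major second exactly, so the quality is major.

M2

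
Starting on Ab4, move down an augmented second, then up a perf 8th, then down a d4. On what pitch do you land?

Db5

Ab4 down an augmented second → Gbb4 (3 semitones).
Up a perfect octave from Gbb4: Gbb5 (12 semitones up).
Down a diminished fourth from Gbb5: Db5 (4 semitones down).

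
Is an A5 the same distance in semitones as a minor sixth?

An augmented fifth spans 8 semitones, and a minor sixth also spans 8 semitones — they're enharmonic.

Yes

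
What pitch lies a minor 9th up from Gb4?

The ninth's letter: G up two letter names plus an octave → A.
A minor ninth spans 13 semitones, so from Gb4 the target pitch is Abb5.

Abb5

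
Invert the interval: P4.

Inverted interval numbers add to nine, so a fourth pairs with a fifth (4 + 5 = 9).
Quality inverts too: perfect stays perfect. That makes the inversion a perfect fifth.

P5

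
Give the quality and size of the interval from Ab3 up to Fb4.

A to F spans six letter names (A-B-C-D-E-F), so the interval is some kind of sixth.
Ab3 to Fb4 is 8 semitones, a half step short of the major sixth (9), so this is minor.

minor 6th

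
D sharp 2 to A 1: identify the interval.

augmented fourth

Descending from D#2 to A1 is the same interval as ascending A1 to D#2.
A to D spans four letter names (A-B-C-D) — that makes it a fourth of some quality.
A perfect fourth would be 5 semitones; A1 to D#2 is 6, one semitone wider, so the interval is augmented.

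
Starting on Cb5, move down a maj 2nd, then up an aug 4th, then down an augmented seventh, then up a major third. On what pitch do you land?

Down a major second from Cb5: Bbb4 (2 semitones down).
Up an augmented fourth from Bbb4: Eb5 (6 semitones up).
An augmented seventh down from Eb5 is Fbb4.
Fbb4 up a major third → Abb4 (4 semitones).

Abb4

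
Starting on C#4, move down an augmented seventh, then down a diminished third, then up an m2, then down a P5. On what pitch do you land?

Down an augmented seventh from C#4: Db3 (12 semitones down).
A diminished third down from Db3 is B2.
Up a minor second from B2: C3 (1 semitone up).
Down a perfect fifth from C3: F2 (7 semitones down).

F2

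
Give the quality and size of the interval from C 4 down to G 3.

Descending from C4 to G3 is the same interval as ascending G3 to C4.
G to C spans four letter names (G-A-B-C) — that makes it a fourth of some quality.
G3 to C4 is 5 semitones, matching the perfect fourth exactly, so the quality is perfect.

P4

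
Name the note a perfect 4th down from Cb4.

Four letter names down from C: G.
Moving 5 semitones down from Cb4 (the size of a perfect fourth) reaches Gb3.

Gb3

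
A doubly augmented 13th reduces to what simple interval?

Each octave removed subtracts seven from the number: 13 − 7 = 6.
That makes a doubly augmented thirteenth a compound doubly augmented sixth — an octave plus a doubly augmented sixth.

doubly augmented sixth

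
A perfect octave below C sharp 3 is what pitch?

For an octave the letter name doesn't change: still C, an octave down.
A perfect octave is 12 semitones; 12 semitones down from C#3 gives C#2.

C sharp 2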